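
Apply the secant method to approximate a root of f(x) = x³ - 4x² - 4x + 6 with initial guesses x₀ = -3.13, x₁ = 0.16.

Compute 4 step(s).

f(x) = x³ - 4x² - 4x + 6
x₀ = -3.13, x₁ = 0.16

Secant formula: x_{n+1} = x_n - f(x_n)(x_n - x_{n-1})/(f(x_n) - f(x_{n-1}))

Iteration 1:
  f(-3.130000) = -51.331897
  f(0.160000) = 5.261696
  x_2 = 0.160000 - 5.261696×(0.160000 - (-3.130000))/(5.261696 - (-51.331897))
       = -0.145882
Iteration 2:
  f(0.160000) = 5.261696
  f(-0.145882) = 6.495298
  x_3 = -0.145882 - 6.495298×(-0.145882 - 0.160000)/(6.495298 - 5.261696)
       = 1.464683
Iteration 3:
  f(-0.145882) = 6.495298
  f(1.464683) = -5.297739
  x_4 = 1.464683 - (-5.297739)×(1.464683 - (-0.145882))/(-5.297739 - 6.495298)
       = 0.741175
Iteration 4:
  f(1.464683) = -5.297739
  f(0.741175) = 1.245094
  x_5 = 0.741175 - 1.245094×(0.741175 - 1.464683)/(1.245094 - (-5.297739))
       = 0.878858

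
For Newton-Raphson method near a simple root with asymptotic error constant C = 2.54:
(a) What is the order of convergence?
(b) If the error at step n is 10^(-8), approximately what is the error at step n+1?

(a) Newton-Raphson has quadratic (order 2) convergence near simple roots.
    This means |e_{n+1}| ≈ C|e_n|².

(b) With |e_n| = 10^(-8) and C = 2.54:
    |e_{n+1}| ≈ 2.54 × (10^(-8))² = 2.54 × 10^(-16)

(a) 2 (quadratic); (b) |e_{n+1}| ≈ 2.540e-16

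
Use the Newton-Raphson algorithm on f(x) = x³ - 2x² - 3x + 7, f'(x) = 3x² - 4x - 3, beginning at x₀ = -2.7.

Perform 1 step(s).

f(x) = x³ - 2x² - 3x + 7
f'(x) = 3x² - 4x - 3
x₀ = -2.7

Newton-Raphson formula: x_{n+1} = x_n - f(x_n)/f'(x_n)

Iteration 1:
  f(-2.700000) = -19.163000
  f'(-2.700000) = 29.670000
  x_1 = -2.700000 - (-19.163000)/29.670000 = -2.054129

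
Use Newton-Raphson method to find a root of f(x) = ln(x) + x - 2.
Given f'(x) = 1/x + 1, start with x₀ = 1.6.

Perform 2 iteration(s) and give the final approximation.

f(x) = ln(x) + x - 2
f'(x) = 1/x + 1
x₀ = 1.6

Newton-Raphson formula: x_{n+1} = x_n - f(x_n)/f'(x_n)

Iteration 1:
  f(1.600000) = 0.070004
  f'(1.600000) = 1.625000
  x_1 = 1.600000 - 0.070004/1.625000 = 1.556921
Iteration 2:
  f(1.556921) = -0.000369
  f'(1.556921) = 1.642293
  x_2 = 1.556921 - (-0.000369)/1.642293 = 1.557146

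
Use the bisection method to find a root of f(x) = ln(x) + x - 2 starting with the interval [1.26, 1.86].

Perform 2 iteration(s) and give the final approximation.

f(x) = ln(x) + x - 2
Initial interval: [1.26, 1.86]

Iteration 1:
  c_1 = (1.260000 + 1.860000)/2 = 1.560000
  f(c_1) = f(1.560000) = 0.004686
  f(a) × f(c) < 0, new interval: [1.260000, 1.560000]
Iteration 2:
  c_2 = (1.260000 + 1.560000)/2 = 1.410000
  f(c_2) = f(1.410000) = -0.246410
  f(a) × f(c) ≥ 0, new interval: [1.410000, 1.560000]

After 2 iteration(s), the approximation is c_2 = 1.410000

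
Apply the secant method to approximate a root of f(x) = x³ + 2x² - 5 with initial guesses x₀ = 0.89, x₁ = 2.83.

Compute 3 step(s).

f(x) = x³ + 2x² - 5
x₀ = 0.89, x₁ = 2.83

Secant formula: x_{n+1} = x_n - f(x_n)(x_n - x_{n-1})/(f(x_n) - f(x_{n-1}))

Iteration 1:
  f(0.890000) = -2.710831
  f(2.830000) = 33.682987
  x_2 = 2.830000 - 33.682987×(2.830000 - 0.890000)/(33.682987 - (-2.710831))
       = 1.034503
Iteration 2:
  f(2.830000) = 33.682987
  f(1.034503) = -1.752486
  x_3 = 1.034503 - (-1.752486)×(1.034503 - 2.830000)/(-1.752486 - 33.682987)
       = 1.123300
Iteration 3:
  f(1.034503) = -1.752486
  f(1.123300) = -1.059007
  x_4 = 1.123300 - (-1.059007)×(1.123300 - 1.034503)/(-1.059007 - (-1.752486))
       = 1.258903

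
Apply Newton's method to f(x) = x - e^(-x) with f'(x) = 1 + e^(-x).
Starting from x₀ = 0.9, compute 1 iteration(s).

f(x) = x - e^(-x)
f'(x) = 1 + e^(-x)
x₀ = 0.9

Newton-Raphson formula: x_{n+1} = x_n - f(x_n)/f'(x_n)

Iteration 1:
  f(0.900000) = 0.493430
  f'(0.900000) = 1.406570
  x_1 = 0.900000 - 0.493430/1.406570 = 0.549196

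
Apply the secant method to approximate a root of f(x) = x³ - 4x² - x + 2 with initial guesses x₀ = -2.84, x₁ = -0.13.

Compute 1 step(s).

f(x) = x³ - 4x² - x + 2
x₀ = -2.84, x₁ = -0.13

Secant formula: x_{n+1} = x_n - f(x_n)(x_n - x_{n-1})/(f(x_n) - f(x_{n-1}))

Iteration 1:
  f(-2.840000) = -50.328704
  f(-0.130000) = 2.060203
  x_2 = -0.130000 - 2.060203×(-0.130000 - (-2.840000))/(2.060203 - (-50.328704))
       = -0.236571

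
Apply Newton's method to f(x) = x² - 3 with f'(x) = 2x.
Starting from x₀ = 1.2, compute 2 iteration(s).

f(x) = x² - 3
f'(x) = 2x
x₀ = 1.2

Newton-Raphson formula: x_{n+1} = x_n - f(x_n)/f'(x_n)

Iteration 1:
  f(1.200000) = -1.560000
  f'(1.200000) = 2.400000
  x_1 = 1.200000 - (-1.560000)/2.400000 = 1.850000
Iteration 2:
  f(1.850000) = 0.422500
  f'(1.850000) = 3.700000
  x_2 = 1.850000 - 0.422500/3.700000 = 1.735811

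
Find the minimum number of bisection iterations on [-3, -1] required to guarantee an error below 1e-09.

We need (b-a)/2^n ≤ 1e-09
(-1 - (-3))/2^n ≤ 1e-09
2/2^n ≤ 1e-09
2^n ≥ 2000000000
n ≥ log₂(2000000000) = 30.90
n ≥ 31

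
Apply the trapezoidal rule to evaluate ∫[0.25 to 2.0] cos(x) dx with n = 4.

f(x) = cos(x)
a = 0.25, b = 2.0, n = 4
h = (b - a)/n = 0.437500

Trapezoidal rule: (h/2)[f(x₀) + 2f(x₁) + 2f(x₂) + ... + f(xₙ)]

x_0 = 0.2500, f(x_0) = 0.968912, coefficient = 1
x_1 = 0.6875, f(x_1) = 0.772835, coefficient = 2
x_2 = 1.1250, f(x_2) = 0.431177, coefficient = 2
x_3 = 1.5625, f(x_3) = 0.008296, coefficient = 2
x_4 = 2.0000, f(x_4) = -0.416147, coefficient = 1

I ≈ (0.437500/2) × 2.977381 = 0.651302
Exact value: 0.661893
Error: 0.010591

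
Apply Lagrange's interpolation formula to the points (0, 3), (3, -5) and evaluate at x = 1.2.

Lagrange interpolation formula:
P(x) = Σ yᵢ × Lᵢ(x)
where Lᵢ(x) = Π_{j≠i} (x - xⱼ)/(xᵢ - xⱼ)

L_0(1.2) = (1.2 - 3)/(0 - 3) = 0.600000
L_1(1.2) = (1.2 - 0)/(3 - 0) = 0.400000

P(1.2) = 3×L_0(1.2) + (-5)×L_1(1.2)
P(1.2) = -0.200000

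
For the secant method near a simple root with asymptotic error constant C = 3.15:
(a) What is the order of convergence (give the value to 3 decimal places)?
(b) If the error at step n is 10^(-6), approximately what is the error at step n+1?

(a) Secant method has superlinear convergence with order φ = (1+√5)/2 ≈ 1.618.
    This means |e_{n+1}| ≈ C|e_n|^1.618.

(b) With |e_n| = 10^(-6) and C = 3.15:
    |e_{n+1}| ≈ 3.15 × (10^(-6))^1.618 = 3.15 × 10^(-9.71)

(a) ≈ 1.618 (golden ratio); (b) |e_{n+1}| ≈ 6.167e-10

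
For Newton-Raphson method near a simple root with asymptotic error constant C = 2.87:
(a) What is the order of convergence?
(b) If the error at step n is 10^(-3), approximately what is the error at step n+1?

(a) Newton-Raphson has quadratic (order 2) convergence near simple roots.
    This means |e_{n+1}| ≈ C|e_n|².

(b) With |e_n| = 10^(-3) and C = 2.87:
    |e_{n+1}| ≈ 2.87 × (10^(-3))² = 2.87 × 10^(-6)

(a) 2 (quadratic); (b) |e_{n+1}| ≈ 2.870e-06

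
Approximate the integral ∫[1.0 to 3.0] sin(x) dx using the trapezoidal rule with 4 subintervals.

f(x) = sin(x)
a = 1.0, b = 3.0, n = 4
h = (b - a)/n = 0.500000

Trapezoidal rule: (h/2)[f(x₀) + 2f(x₁) + 2f(x₂) + ... + f(xₙ)]

x_0 = 1.0000, f(x_0) = 0.841471, coefficient = 1
x_1 = 1.5000, f(x_1) = 0.997495, coefficient = 2
x_2 = 2.0000, f(x_2) = 0.909297, coefficient = 2
x_3 = 2.5000, f(x_3) = 0.598472, coefficient = 2
x_4 = 3.0000, f(x_4) = 0.141120, coefficient = 1

I ≈ (0.500000/2) × 5.993120 = 1.498280
Exact value: 1.530295
Error: 0.032015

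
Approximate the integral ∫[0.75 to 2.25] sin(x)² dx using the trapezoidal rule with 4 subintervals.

f(x) = sin(x)²
a = 0.75, b = 2.25, n = 4
h = (b - a)/n = 0.375000

Trapezoidal rule: (h/2)[f(x₀) + 2f(x₁) + 2f(x₂) + ... + f(xₙ)]

x_0 = 0.7500, f(x_0) = 0.464631, coefficient = 1
x_1 = 1.1250, f(x_1) = 0.814087, coefficient = 2
x_2 = 1.5000, f(x_2) = 0.994996, coefficient = 2
x_3 = 1.8750, f(x_3) = 0.910280, coefficient = 2
x_4 = 2.2500, f(x_4) = 0.605398, coefficient = 1

I ≈ (0.375000/2) × 6.508755 = 1.220392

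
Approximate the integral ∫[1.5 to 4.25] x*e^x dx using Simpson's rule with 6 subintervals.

f(x) = x*e^x
a = 1.5, b = 4.25, n = 6
h = (b - a)/n = 0.458333

Simpson's rule: (h/3)[f(x₀) + 4f(x₁) + 2f(x₂) + ... + f(xₙ)]

x_0 = 1.5000, f(x_0) = 6.722534, coefficient = 1
x_1 = 1.9583, f(x_1) = 13.879697, coefficient = 4
x_2 = 2.4167, f(x_2) = 27.087053, coefficient = 2
x_3 = 2.8750, f(x_3) = 50.960594, coefficient = 4
x_4 = 3.3333, f(x_4) = 93.438750, coefficient = 2
x_5 = 3.7917, f(x_5) = 168.085427, coefficient = 4
x_6 = 4.2500, f(x_6) = 297.948002, coefficient = 1

I ≈ (0.458333/3) × 1477.425012 = 225.717710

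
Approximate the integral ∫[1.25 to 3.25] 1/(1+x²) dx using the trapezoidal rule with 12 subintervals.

f(x) = 1/(1+x²)
a = 1.25, b = 3.25, n = 12
h = (b - a)/n = 0.166667

Trapezoidal rule: (h/2)[f(x₀) + 2f(x₁) + 2f(x₂) + ... + f(xₙ)]

x_0 = 1.2500, f(x_0) = 0.390244, coefficient = 1
x_1 = 1.4167, f(x_1) = 0.332564, coefficient = 2
x_2 = 1.5833, f(x_2) = 0.285149, coefficient = 2
x_3 = 1.7500, f(x_3) = 0.246154, coefficient = 2
x_4 = 1.9167, f(x_4) = 0.213967, coefficient = 2
x_5 = 2.0833, f(x_5) = 0.187256, coefficient = 2
x_6 = 2.2500, f(x_6) = 0.164948, coefficient = 2
x_7 = 2.4167, f(x_7) = 0.146193, coefficient = 2
x_8 = 2.5833, f(x_8) = 0.130317, coefficient = 2
x_9 = 2.7500, f(x_9) = 0.116788, coefficient = 2
x_10 = 2.9167, f(x_10) = 0.105186, coefficient = 2
x_11 = 3.0833, f(x_11) = 0.095175, coefficient = 2
x_12 = 3.2500, f(x_12) = 0.086486, coefficient = 1

I ≈ (0.166667/2) × 4.524125 = 0.377010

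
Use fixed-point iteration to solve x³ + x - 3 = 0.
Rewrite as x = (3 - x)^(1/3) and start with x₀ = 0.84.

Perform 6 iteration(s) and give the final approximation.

Equation: x³ + x - 3 = 0
Fixed-point form: x = (3 - x)^(1/3)
x₀ = 0.84

x_1 = g(0.840000) = 1.292661
x_2 = g(1.292661) = 1.195198
x_3 = g(1.195198) = 1.217521
x_4 = g(1.217521) = 1.212481
x_5 = g(1.212481) = 1.213622
x_6 = g(1.213622) = 1.213364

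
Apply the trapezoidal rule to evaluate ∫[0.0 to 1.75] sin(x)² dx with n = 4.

f(x) = sin(x)²
a = 0.0, b = 1.75, n = 4
h = (b - a)/n = 0.437500

Trapezoidal rule: (h/2)[f(x₀) + 2f(x₁) + 2f(x₂) + ... + f(xₙ)]

x_0 = 0.0000, f(x_0) = 0.000000, coefficient = 1
x_1 = 0.4375, f(x_1) = 0.179502, coefficient = 2
x_2 = 0.8750, f(x_2) = 0.589123, coefficient = 2
x_3 = 1.3125, f(x_3) = 0.934754, coefficient = 2
x_4 = 1.7500, f(x_4) = 0.968228, coefficient = 1

I ≈ (0.437500/2) × 4.374985 = 0.957028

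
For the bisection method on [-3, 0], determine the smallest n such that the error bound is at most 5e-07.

We need (b-a)/2^n ≤ 5e-07
(0 - (-3))/2^n ≤ 5e-07
3/2^n ≤ 5e-07
2^n ≥ 6000000
n ≥ log₂(6000000) = 22.52
n ≥ 23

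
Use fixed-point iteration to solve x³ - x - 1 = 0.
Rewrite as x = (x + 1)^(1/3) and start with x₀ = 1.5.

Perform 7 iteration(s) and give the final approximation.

Equation: x³ - x - 1 = 0
Fixed-point form: x = (x + 1)^(1/3)
x₀ = 1.5

x_1 = g(1.500000) = 1.357209
x_2 = g(1.357209) = 1.330861
x_3 = g(1.330861) = 1.325884
x_4 = g(1.325884) = 1.324939
x_5 = g(1.324939) = 1.324760
x_6 = g(1.324760) = 1.324726
x_7 = g(1.324726) = 1.324719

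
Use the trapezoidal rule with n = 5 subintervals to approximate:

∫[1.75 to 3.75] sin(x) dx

f(x) = sin(x)
a = 1.75, b = 3.75, n = 5
h = (b - a)/n = 0.400000

Trapezoidal rule: (h/2)[f(x₀) + 2f(x₁) + 2f(x₂) + ... + f(xₙ)]

x_0 = 1.7500, f(x_0) = 0.983986, coefficient = 1
x_1 = 2.1500, f(x_1) = 0.836899, coefficient = 2
x_2 = 2.5500, f(x_2) = 0.557684, coefficient = 2
x_3 = 2.9500, f(x_3) = 0.190423, coefficient = 2
x_4 = 3.3500, f(x_4) = -0.206902, coefficient = 2
x_5 = 3.7500, f(x_5) = -0.571561, coefficient = 1

I ≈ (0.400000/2) × 3.168631 = 0.633726
Exact value: 0.642313
Error: 0.008587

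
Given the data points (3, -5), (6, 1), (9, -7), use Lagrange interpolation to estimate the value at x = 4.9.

Lagrange interpolation formula:
P(x) = Σ yᵢ × Lᵢ(x)
where Lᵢ(x) = Π_{j≠i} (x - xⱼ)/(xᵢ - xⱼ)

L_0(4.9) = (4.9 - 6)/(3 - 6) × (4.9 - 9)/(3 - 9) = 0.250556
L_1(4.9) = (4.9 - 3)/(6 - 3) × (4.9 - 9)/(6 - 9) = 0.865556
L_2(4.9) = (4.9 - 3)/(9 - 3) × (4.9 - 6)/(9 - 6) = -0.116111

P(4.9) = (-5)×L_0(4.9) + 1×L_1(4.9) + (-7)×L_2(4.9)
P(4.9) = 0.425556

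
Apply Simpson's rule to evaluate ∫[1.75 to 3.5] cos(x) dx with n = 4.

f(x) = cos(x)
a = 1.75, b = 3.5, n = 4
h = (b - a)/n = 0.437500

Simpson's rule: (h/3)[f(x₀) + 4f(x₁) + 2f(x₂) + ... + f(xₙ)]

x_0 = 1.7500, f(x_0) = -0.178246, coefficient = 1
x_1 = 2.1875, f(x_1) = -0.578349, coefficient = 4
x_2 = 2.6250, f(x_2) = -0.869507, coefficient = 2
x_3 = 3.0625, f(x_3) = -0.996874, coefficient = 4
x_4 = 3.5000, f(x_4) = -0.936457, coefficient = 1

I ≈ (0.437500/3) × -9.154609 = -1.335047
Exact value: -1.334769
Error: 0.000278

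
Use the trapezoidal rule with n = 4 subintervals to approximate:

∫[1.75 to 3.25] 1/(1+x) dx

f(x) = 1/(1+x)
a = 1.75, b = 3.25, n = 4
h = (b - a)/n = 0.375000

Trapezoidal rule: (h/2)[f(x₀) + 2f(x₁) + 2f(x₂) + ... + f(xₙ)]

x_0 = 1.7500, f(x_0) = 0.363636, coefficient = 1
x_1 = 2.1250, f(x_1) = 0.320000, coefficient = 2
x_2 = 2.5000, f(x_2) = 0.285714, coefficient = 2
x_3 = 2.8750, f(x_3) = 0.258065, coefficient = 2
x_4 = 3.2500, f(x_4) = 0.235294, coefficient = 1

I ≈ (0.375000/2) × 2.326488 = 0.436217
Exact value: 0.435318
Error: 0.000898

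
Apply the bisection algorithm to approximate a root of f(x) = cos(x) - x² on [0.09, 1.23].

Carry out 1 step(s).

f(x) = cos(x) - x²
Initial interval: [0.09, 1.23]

Iteration 1:
  c_1 = (0.090000 + 1.230000)/2 = 0.660000
  f(c_1) = f(0.660000) = 0.354392
  f(a) × f(c) ≥ 0, new interval: [0.660000, 1.230000]

After 1 iteration(s), the approximation is c_1 = 0.660000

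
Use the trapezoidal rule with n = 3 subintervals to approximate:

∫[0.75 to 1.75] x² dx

f(x) = x²
a = 0.75, b = 1.75, n = 3
h = (b - a)/n = 0.333333

Trapezoidal rule: (h/2)[f(x₀) + 2f(x₁) + 2f(x₂) + ... + f(xₙ)]

x_0 = 0.7500, f(x_0) = 0.562500, coefficient = 1
x_1 = 1.0833, f(x_1) = 1.173611, coefficient = 2
x_2 = 1.4167, f(x_2) = 2.006944, coefficient = 2
x_3 = 1.7500, f(x_3) = 3.062500, coefficient = 1

I ≈ (0.333333/2) × 9.986111 = 1.664352
Exact value: 1.645833
Error: 0.018519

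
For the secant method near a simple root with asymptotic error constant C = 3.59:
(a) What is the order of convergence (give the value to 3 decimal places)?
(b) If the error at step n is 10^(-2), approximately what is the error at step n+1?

(a) Secant method has superlinear convergence with order φ = (1+√5)/2 ≈ 1.618.
    This means |e_{n+1}| ≈ C|e_n|^1.618.

(b) With |e_n| = 10^(-2) and C = 3.59:
    |e_{n+1}| ≈ 3.59 × (10^(-2))^1.618 = 3.59 × 10^(-3.24)

(a) ≈ 1.618 (golden ratio); (b) |e_{n+1}| ≈ 2.085e-03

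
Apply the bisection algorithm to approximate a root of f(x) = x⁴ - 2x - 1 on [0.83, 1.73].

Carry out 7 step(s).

f(x) = x⁴ - 2x - 1
Initial interval: [0.83, 1.73]

Iteration 1:
  c_1 = (0.830000 + 1.730000)/2 = 1.280000
  f(c_1) = f(1.280000) = -0.875645
  f(a) × f(c) ≥ 0, new interval: [1.280000, 1.730000]
Iteration 2:
  c_2 = (1.280000 + 1.730000)/2 = 1.505000
  f(c_2) = f(1.505000) = 1.120338
  f(a) × f(c) < 0, new interval: [1.280000, 1.505000]
Iteration 3:
  c_3 = (1.280000 + 1.505000)/2 = 1.392500
  f(c_3) = f(1.392500) = -0.025061
  f(a) × f(c) ≥ 0, new interval: [1.392500, 1.505000]
Iteration 4:
  c_4 = (1.392500 + 1.505000)/2 = 1.448750
  f(c_4) = f(1.448750) = 0.507783
  f(a) × f(c) < 0, new interval: [1.392500, 1.448750]
Iteration 5:
  c_5 = (1.392500 + 1.448750)/2 = 1.420625
  f(c_5) = f(1.420625) = 0.231782
  f(a) × f(c) < 0, new interval: [1.392500, 1.420625]
Iteration 6:
  c_6 = (1.392500 + 1.420625)/2 = 1.406563
  f(c_6) = f(1.406563) = 0.101013
  f(a) × f(c) < 0, new interval: [1.392500, 1.406563]
Iteration 7:
  c_7 = (1.392500 + 1.406563)/2 = 1.399531
  f(c_7) = f(1.399531) = 0.037395
  f(a) × f(c) < 0, new interval: [1.392500, 1.399531]

After 7 iteration(s), the approximation is c_7 = 1.399531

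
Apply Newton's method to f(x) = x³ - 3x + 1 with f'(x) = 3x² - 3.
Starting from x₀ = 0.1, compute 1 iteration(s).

f(x) = x³ - 3x + 1
f'(x) = 3x² - 3
x₀ = 0.1

Newton-Raphson formula: x_{n+1} = x_n - f(x_n)/f'(x_n)

Iteration 1:
  f(0.100000) = 0.701000
  f'(0.100000) = -2.970000
  x_1 = 0.100000 - 0.701000/(-2.970000) = 0.336027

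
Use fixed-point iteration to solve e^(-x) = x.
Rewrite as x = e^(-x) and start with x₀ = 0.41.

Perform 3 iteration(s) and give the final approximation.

Equation: e^(-x) = x
Fixed-point form: x = e^(-x)
x₀ = 0.41

x_1 = g(0.410000) = 0.663650
x_2 = g(0.663650) = 0.514968
x_3 = g(0.514968) = 0.597520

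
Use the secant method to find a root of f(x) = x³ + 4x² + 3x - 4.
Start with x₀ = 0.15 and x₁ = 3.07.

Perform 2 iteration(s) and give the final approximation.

f(x) = x³ + 4x² + 3x - 4
x₀ = 0.15, x₁ = 3.07

Secant formula: x_{n+1} = x_n - f(x_n)(x_n - x_{n-1})/(f(x_n) - f(x_{n-1}))

Iteration 1:
  f(0.150000) = -3.456625
  f(3.070000) = 71.844043
  x_2 = 3.070000 - 71.844043×(3.070000 - 0.150000)/(71.844043 - (-3.456625))
       = 0.284041
Iteration 2:
  f(3.070000) = 71.844043
  f(0.284041) = -2.802246
  x_3 = 0.284041 - (-2.802246)×(0.284041 - 3.070000)/(-2.802246 - 71.844043)
       = 0.388626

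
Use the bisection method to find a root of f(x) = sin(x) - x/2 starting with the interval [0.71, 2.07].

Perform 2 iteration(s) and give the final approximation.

f(x) = sin(x) - x/2
Initial interval: [0.71, 2.07]

Iteration 1:
  c_1 = (0.710000 + 2.070000)/2 = 1.390000
  f(c_1) = f(1.390000) = 0.288701
  f(a) × f(c) ≥ 0, new interval: [1.390000, 2.070000]
Iteration 2:
  c_2 = (1.390000 + 2.070000)/2 = 1.730000
  f(c_2) = f(1.730000) = 0.122354
  f(a) × f(c) ≥ 0, new interval: [1.730000, 2.070000]

After 2 iteration(s), the approximation is c_2 = 1.730000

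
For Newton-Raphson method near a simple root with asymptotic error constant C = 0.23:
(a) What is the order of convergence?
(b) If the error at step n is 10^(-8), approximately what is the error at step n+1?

(a) Newton-Raphson has quadratic (order 2) convergence near simple roots.
    This means |e_{n+1}| ≈ C|e_n|².

(b) With |e_n| = 10^(-8) and C = 0.23:
    |e_{n+1}| ≈ 0.23 × (10^(-8))² = 0.23 × 10^(-16)

(a) 2 (quadratic); (b) |e_{n+1}| ≈ 2.300e-17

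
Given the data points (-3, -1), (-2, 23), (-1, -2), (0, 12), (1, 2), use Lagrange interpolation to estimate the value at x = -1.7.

Lagrange interpolation formula:
P(x) = Σ yᵢ × Lᵢ(x)
where Lᵢ(x) = Π_{j≠i} (x - xⱼ)/(xᵢ - xⱼ)

L_0(-1.7) = (-1.7 - (-2))/(-3 - (-2)) × (-1.7 - (-1))/(-3 - (-1)) × (-1.7 - 0)/(-3 - 0) × (-1.7 - 1)/(-3 - 1) = -0.040163
L_1(-1.7) = (-1.7 - (-3))/(-2 - (-3)) × (-1.7 - (-1))/(-2 - (-1)) × (-1.7 - 0)/(-2 - 0) × (-1.7 - 1)/(-2 - 1) = 0.696150
L_2(-1.7) = (-1.7 - (-3))/(-1 - (-3)) × (-1.7 - (-2))/(-1 - (-2)) × (-1.7 - 0)/(-1 - 0) × (-1.7 - 1)/(-1 - 1) = 0.447525
L_3(-1.7) = (-1.7 - (-3))/(0 - (-3)) × (-1.7 - (-2))/(0 - (-2)) × (-1.7 - (-1))/(0 - (-1)) × (-1.7 - 1)/(0 - 1) = -0.122850
L_4(-1.7) = (-1.7 - (-3))/(1 - (-3)) × (-1.7 - (-2))/(1 - (-2)) × (-1.7 - (-1))/(1 - (-1)) × (-1.7 - 0)/(1 - 0) = 0.019338

P(-1.7) = (-1)×L_0(-1.7) + 23×L_1(-1.7) + (-2)×L_2(-1.7) + 12×L_3(-1.7) + 2×L_4(-1.7)
P(-1.7) = 13.721038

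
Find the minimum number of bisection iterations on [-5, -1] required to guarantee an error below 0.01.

We need (b-a)/2^n ≤ 0.01
(-1 - (-5))/2^n ≤ 0.01
4/2^n ≤ 0.01
2^n ≥ 400
n ≥ log₂(400) = 8.64
n ≥ 9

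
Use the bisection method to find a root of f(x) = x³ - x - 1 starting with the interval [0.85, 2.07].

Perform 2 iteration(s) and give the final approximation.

f(x) = x³ - x - 1
Initial interval: [0.85, 2.07]

Iteration 1:
  c_1 = (0.850000 + 2.070000)/2 = 1.460000
  f(c_1) = f(1.460000) = 0.652136
  f(a) × f(c) < 0, new interval: [0.850000, 1.460000]
Iteration 2:
  c_2 = (0.850000 + 1.460000)/2 = 1.155000
  f(c_2) = f(1.155000) = -0.614201
  f(a) × f(c) ≥ 0, new interval: [1.155000, 1.460000]

After 2 iteration(s), the approximation is c_2 = 1.155000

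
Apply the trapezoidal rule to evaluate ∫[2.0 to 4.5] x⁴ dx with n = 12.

f(x) = x⁴
a = 2.0, b = 4.5, n = 12
h = (b - a)/n = 0.208333

Trapezoidal rule: (h/2)[f(x₀) + 2f(x₁) + 2f(x₂) + ... + f(xₙ)]

x_0 = 2.0000, f(x_0) = 16.000000, coefficient = 1
x_1 = 2.2083, f(x_1) = 23.782555, coefficient = 2
x_2 = 2.4167, f(x_2) = 34.108845, coefficient = 2
x_3 = 2.6250, f(x_3) = 47.480713, coefficient = 2
x_4 = 2.8333, f(x_4) = 64.445216, coefficient = 2
x_5 = 3.0417, f(x_5) = 85.594621, coefficient = 2
x_6 = 3.2500, f(x_6) = 111.566406, coefficient = 2
x_7 = 3.4583, f(x_7) = 143.043261, coefficient = 2
x_8 = 3.6667, f(x_8) = 180.753086, coefficient = 2
x_9 = 3.8750, f(x_9) = 225.468994, coefficient = 2
x_10 = 4.0833, f(x_10) = 278.009307, coefficient = 2
x_11 = 4.2917, f(x_11) = 339.237561, coefficient = 2
x_12 = 4.5000, f(x_12) = 410.062500, coefficient = 1

I ≈ (0.208333/2) × 3493.043632 = 363.858712
Exact value: 362.656250
Error: 1.202462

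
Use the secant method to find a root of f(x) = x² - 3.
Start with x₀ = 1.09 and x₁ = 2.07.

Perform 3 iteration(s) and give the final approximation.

f(x) = x² - 3
x₀ = 1.09, x₁ = 2.07

Secant formula: x_{n+1} = x_n - f(x_n)(x_n - x_{n-1})/(f(x_n) - f(x_{n-1}))

Iteration 1:
  f(1.090000) = -1.811900
  f(2.070000) = 1.284900
  x_2 = 2.070000 - 1.284900×(2.070000 - 1.090000)/(1.284900 - (-1.811900))
       = 1.663386
Iteration 2:
  f(2.070000) = 1.284900
  f(1.663386) = -0.233147
  x_3 = 1.663386 - (-0.233147)×(1.663386 - 2.070000)/(-0.233147 - 1.284900)
       = 1.725835
Iteration 3:
  f(1.663386) = -0.233147
  f(1.725835) = -0.021493
  x_4 = 1.725835 - (-0.021493)×(1.725835 - 1.663386)/(-0.021493 - (-0.233147))
       = 1.732177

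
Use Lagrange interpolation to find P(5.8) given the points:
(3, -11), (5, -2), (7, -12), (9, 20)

Lagrange interpolation formula:
P(x) = Σ yᵢ × Lᵢ(x)
where Lᵢ(x) = Π_{j≠i} (x - xⱼ)/(xᵢ - xⱼ)

L_0(5.8) = (5.8 - 5)/(3 - 5) × (5.8 - 7)/(3 - 7) × (5.8 - 9)/(3 - 9) = -0.064000
L_1(5.8) = (5.8 - 3)/(5 - 3) × (5.8 - 7)/(5 - 7) × (5.8 - 9)/(5 - 9) = 0.672000
L_2(5.8) = (5.8 - 3)/(7 - 3) × (5.8 - 5)/(7 - 5) × (5.8 - 9)/(7 - 9) = 0.448000
L_3(5.8) = (5.8 - 3)/(9 - 3) × (5.8 - 5)/(9 - 5) × (5.8 - 7)/(9 - 7) = -0.056000

P(5.8) = (-11)×L_0(5.8) + (-2)×L_1(5.8) + (-12)×L_2(5.8) + 20×L_3(5.8)
P(5.8) = -7.136000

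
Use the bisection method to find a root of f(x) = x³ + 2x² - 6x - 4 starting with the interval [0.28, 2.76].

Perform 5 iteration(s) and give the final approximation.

f(x) = x³ + 2x² - 6x - 4
Initial interval: [0.28, 2.76]

Iteration 1:
  c_1 = (0.280000 + 2.760000)/2 = 1.520000
  f(c_1) = f(1.520000) = -4.987392
  f(a) × f(c) ≥ 0, new interval: [1.520000, 2.760000]
Iteration 2:
  c_2 = (1.520000 + 2.760000)/2 = 2.140000
  f(c_2) = f(2.140000) = 2.119544
  f(a) × f(c) < 0, new interval: [1.520000, 2.140000]
Iteration 3:
  c_3 = (1.520000 + 2.140000)/2 = 1.830000
  f(c_3) = f(1.830000) = -2.153713
  f(a) × f(c) ≥ 0, new interval: [1.830000, 2.140000]
Iteration 4:
  c_4 = (1.830000 + 2.140000)/2 = 1.985000
  f(c_4) = f(1.985000) = -0.208203
  f(a) × f(c) ≥ 0, new interval: [1.985000, 2.140000]
Iteration 5:
  c_5 = (1.985000 + 2.140000)/2 = 2.062500
  f(c_5) = f(2.062500) = 0.906494
  f(a) × f(c) < 0, new interval: [1.985000, 2.062500]

After 5 iteration(s), the approximation is c_5 = 2.062500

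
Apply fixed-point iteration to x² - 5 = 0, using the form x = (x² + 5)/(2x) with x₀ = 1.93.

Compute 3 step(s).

Equation: x² - 5 = 0
Fixed-point form: x = (x² + 5)/(2x)
x₀ = 1.93

x_1 = g(1.930000) = 2.260337
x_2 = g(2.260337) = 2.236198
x_3 = g(2.236198) = 2.236068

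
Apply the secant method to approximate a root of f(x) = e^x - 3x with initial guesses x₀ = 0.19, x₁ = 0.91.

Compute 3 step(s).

f(x) = e^x - 3x
x₀ = 0.19, x₁ = 0.91

Secant formula: x_{n+1} = x_n - f(x_n)(x_n - x_{n-1})/(f(x_n) - f(x_{n-1}))

Iteration 1:
  f(0.190000) = 0.639250
  f(0.910000) = -0.245677
  x_2 = 0.910000 - (-0.245677)×(0.910000 - 0.190000)/(-0.245677 - 0.639250)
       = 0.710110
Iteration 2:
  f(0.910000) = -0.245677
  f(0.710110) = -0.096115
  x_3 = 0.710110 - (-0.096115)×(0.710110 - 0.910000)/(-0.096115 - (-0.245677))
       = 0.581652
Iteration 3:
  f(0.710110) = -0.096115
  f(0.581652) = 0.044035
  x_4 = 0.581652 - 0.044035×(0.581652 - 0.710110)/(0.044035 - (-0.096115))
       = 0.622014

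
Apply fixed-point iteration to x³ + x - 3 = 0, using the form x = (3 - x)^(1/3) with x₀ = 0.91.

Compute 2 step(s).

Equation: x³ + x - 3 = 0
Fixed-point form: x = (3 - x)^(1/3)
x₀ = 0.91

x_1 = g(0.910000) = 1.278543
x_2 = g(1.278543) = 1.198483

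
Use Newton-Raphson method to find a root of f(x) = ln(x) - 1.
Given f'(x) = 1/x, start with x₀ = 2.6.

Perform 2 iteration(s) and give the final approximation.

f(x) = ln(x) - 1
f'(x) = 1/x
x₀ = 2.6

Newton-Raphson formula: x_{n+1} = x_n - f(x_n)/f'(x_n)

Iteration 1:
  f(2.600000) = -0.044489
  f'(2.600000) = 0.384615
  x_1 = 2.600000 - (-0.044489)/0.384615 = 2.715670
Iteration 2:
  f(2.715670) = -0.000961
  f'(2.715670) = 0.368233
  x_2 = 2.715670 - (-0.000961)/0.368233 = 2.718281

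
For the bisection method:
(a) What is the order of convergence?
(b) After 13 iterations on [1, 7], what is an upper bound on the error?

(a) Bisection has linear (order 1) convergence; the error is halved each step.

(b) Error bound = (b-a)/2^n = (7 - 1)/2^{13}
    = 6/2^{13}

(a) 1 (linear); (b) error ≤ 7.32e-04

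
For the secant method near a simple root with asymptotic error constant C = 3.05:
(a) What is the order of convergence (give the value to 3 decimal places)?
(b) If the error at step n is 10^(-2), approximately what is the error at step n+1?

(a) Secant method has superlinear convergence with order φ = (1+√5)/2 ≈ 1.618.
    This means |e_{n+1}| ≈ C|e_n|^1.618.

(b) With |e_n| = 10^(-2) and C = 3.05:
    |e_{n+1}| ≈ 3.05 × (10^(-2))^1.618 = 3.05 × 10^(-3.24)

(a) ≈ 1.618 (golden ratio); (b) |e_{n+1}| ≈ 1.771e-03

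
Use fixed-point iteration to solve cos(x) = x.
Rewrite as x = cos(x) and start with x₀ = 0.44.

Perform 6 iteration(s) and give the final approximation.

Equation: cos(x) = x
Fixed-point form: x = cos(x)
x₀ = 0.44

x_1 = g(0.440000) = 0.904752
x_2 = g(0.904752) = 0.617881
x_3 = g(0.617881) = 0.815108
x_4 = g(0.815108) = 0.685790
x_5 = g(0.685790) = 0.773919
x_6 = g(0.773919) = 0.715177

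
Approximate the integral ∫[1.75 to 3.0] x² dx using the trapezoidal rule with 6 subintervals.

f(x) = x²
a = 1.75, b = 3.0, n = 6
h = (b - a)/n = 0.208333

Trapezoidal rule: (h/2)[f(x₀) + 2f(x₁) + 2f(x₂) + ... + f(xₙ)]

x_0 = 1.7500, f(x_0) = 3.062500, coefficient = 1
x_1 = 1.9583, f(x_1) = 3.835069, coefficient = 2
x_2 = 2.1667, f(x_2) = 4.694444, coefficient = 2
x_3 = 2.3750, f(x_3) = 5.640625, coefficient = 2
x_4 = 2.5833, f(x_4) = 6.673611, coefficient = 2
x_5 = 2.7917, f(x_5) = 7.793403, coefficient = 2
x_6 = 3.0000, f(x_6) = 9.000000, coefficient = 1

I ≈ (0.208333/2) × 69.336806 = 7.222584
Exact value: 7.213542
Error: 0.009042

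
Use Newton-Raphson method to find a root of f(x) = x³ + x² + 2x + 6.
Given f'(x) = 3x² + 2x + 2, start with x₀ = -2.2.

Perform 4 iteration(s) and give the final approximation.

f(x) = x³ + x² + 2x + 6
f'(x) = 3x² + 2x + 2
x₀ = -2.2

Newton-Raphson formula: x_{n+1} = x_n - f(x_n)/f'(x_n)

Iteration 1:
  f(-2.200000) = -4.208000
  f'(-2.200000) = 12.120000
  x_1 = -2.200000 - (-4.208000)/12.120000 = -1.852805
Iteration 2:
  f(-1.852805) = -0.633195
  f'(-1.852805) = 8.593052
  x_2 = -1.852805 - (-0.633195)/8.593052 = -1.779118
Iteration 3:
  f(-1.779118) = -0.024351
  f'(-1.779118) = 7.937550
  x_3 = -1.779118 - (-0.024351)/7.937550 = -1.776051
Iteration 4:
  f(-1.776051) = -0.000041
  f'(-1.776051) = 7.910966
  x_4 = -1.776051 - (-0.000041)/7.910966 = -1.776045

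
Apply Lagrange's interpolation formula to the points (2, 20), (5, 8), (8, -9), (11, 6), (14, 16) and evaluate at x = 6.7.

Lagrange interpolation formula:
P(x) = Σ yᵢ × Lᵢ(x)
where Lᵢ(x) = Π_{j≠i} (x - xⱼ)/(xᵢ - xⱼ)

L_0(6.7) = (6.7 - 5)/(2 - 5) × (6.7 - 8)/(2 - 8) × (6.7 - 11)/(2 - 11) × (6.7 - 14)/(2 - 14) = -0.035685
L_1(6.7) = (6.7 - 2)/(5 - 2) × (6.7 - 8)/(5 - 8) × (6.7 - 11)/(5 - 11) × (6.7 - 14)/(5 - 14) = 0.394636
L_2(6.7) = (6.7 - 2)/(8 - 2) × (6.7 - 5)/(8 - 5) × (6.7 - 11)/(8 - 11) × (6.7 - 14)/(8 - 14) = 0.774093
L_3(6.7) = (6.7 - 2)/(11 - 2) × (6.7 - 5)/(11 - 5) × (6.7 - 8)/(11 - 8) × (6.7 - 14)/(11 - 14) = -0.156019
L_4(6.7) = (6.7 - 2)/(14 - 2) × (6.7 - 5)/(14 - 5) × (6.7 - 8)/(14 - 8) × (6.7 - 11)/(14 - 11) = 0.022975

P(6.7) = 20×L_0(6.7) + 8×L_1(6.7) + (-9)×L_2(6.7) + 6×L_3(6.7) + 16×L_4(6.7)
P(6.7) = -5.091961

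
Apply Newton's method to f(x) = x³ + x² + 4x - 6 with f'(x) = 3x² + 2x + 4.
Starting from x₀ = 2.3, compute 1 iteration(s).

f(x) = x³ + x² + 4x - 6
f'(x) = 3x² + 2x + 4
x₀ = 2.3

Newton-Raphson formula: x_{n+1} = x_n - f(x_n)/f'(x_n)

Iteration 1:
  f(2.300000) = 20.657000
  f'(2.300000) = 24.470000
  x_1 = 2.300000 - 20.657000/24.470000 = 1.455823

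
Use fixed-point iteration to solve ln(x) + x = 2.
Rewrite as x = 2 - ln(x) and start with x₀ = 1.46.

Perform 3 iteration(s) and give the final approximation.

Equation: ln(x) + x = 2
Fixed-point form: x = 2 - ln(x)
x₀ = 1.46

x_1 = g(1.460000) = 1.621564
x_2 = g(1.621564) = 1.516609
x_3 = g(1.516609) = 1.583523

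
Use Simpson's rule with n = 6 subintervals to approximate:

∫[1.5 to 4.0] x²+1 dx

f(x) = x²+1
a = 1.5, b = 4.0, n = 6
h = (b - a)/n = 0.416667

Simpson's rule: (h/3)[f(x₀) + 4f(x₁) + 2f(x₂) + ... + f(xₙ)]

x_0 = 1.5000, f(x_0) = 3.250000, coefficient = 1
x_1 = 1.9167, f(x_1) = 4.673611, coefficient = 4
x_2 = 2.3333, f(x_2) = 6.444444, coefficient = 2
x_3 = 2.7500, f(x_3) = 8.562500, coefficient = 4
x_4 = 3.1667, f(x_4) = 11.027778, coefficient = 2
x_5 = 3.5833, f(x_5) = 13.840278, coefficient = 4
x_6 = 4.0000, f(x_6) = 17.000000, coefficient = 1

I ≈ (0.416667/3) × 163.500000 = 22.708333
Exact value: 22.708333
Error: 0.000000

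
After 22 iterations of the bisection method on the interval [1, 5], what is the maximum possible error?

Bisection error bound: |error| ≤ (b-a)/2^n
|error| ≤ (5 - 1)/2^22 = 4/2^22
|error| ≤ 0.0000009537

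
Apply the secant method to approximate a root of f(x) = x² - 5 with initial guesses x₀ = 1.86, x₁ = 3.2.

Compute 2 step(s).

f(x) = x² - 5
x₀ = 1.86, x₁ = 3.2

Secant formula: x_{n+1} = x_n - f(x_n)(x_n - x_{n-1})/(f(x_n) - f(x_{n-1}))

Iteration 1:
  f(1.860000) = -1.540400
  f(3.200000) = 5.240000
  x_2 = 3.200000 - 5.240000×(3.200000 - 1.860000)/(5.240000 - (-1.540400))
       = 2.164427
Iteration 2:
  f(3.200000) = 5.240000
  f(2.164427) = -0.315256
  x_3 = 2.164427 - (-0.315256)×(2.164427 - 3.200000)/(-0.315256 - 5.240000)
       = 2.223195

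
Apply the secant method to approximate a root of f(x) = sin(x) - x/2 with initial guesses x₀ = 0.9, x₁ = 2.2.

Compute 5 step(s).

f(x) = sin(x) - x/2
x₀ = 0.9, x₁ = 2.2

Secant formula: x_{n+1} = x_n - f(x_n)(x_n - x_{n-1})/(f(x_n) - f(x_{n-1}))

Iteration 1:
  f(0.900000) = 0.333327
  f(2.200000) = -0.291504
  x_2 = 2.200000 - (-0.291504)×(2.200000 - 0.900000)/(-0.291504 - 0.333327)
       = 1.593508
Iteration 2:
  f(2.200000) = -0.291504
  f(1.593508) = 0.202988
  x_3 = 1.593508 - 0.202988×(1.593508 - 2.200000)/(0.202988 - (-0.291504))
       = 1.842472
Iteration 3:
  f(1.593508) = 0.202988
  f(1.842472) = 0.042087
  x_4 = 1.842472 - 0.042087×(1.842472 - 1.593508)/(0.042087 - 0.202988)
       = 1.907593
Iteration 4:
  f(1.842472) = 0.042087
  f(1.907593) = -0.009978
  x_5 = 1.907593 - (-0.009978)×(1.907593 - 1.842472)/(-0.009978 - 0.042087)
       = 1.895112
Iteration 5:
  f(1.907593) = -0.009978
  f(1.895112) = 0.000313
  x_6 = 1.895112 - 0.000313×(1.895112 - 1.907593)/(0.000313 - (-0.009978))
       = 1.895492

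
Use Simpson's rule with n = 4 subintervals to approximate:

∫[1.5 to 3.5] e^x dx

f(x) = e^x
a = 1.5, b = 3.5, n = 4
h = (b - a)/n = 0.500000

Simpson's rule: (h/3)[f(x₀) + 4f(x₁) + 2f(x₂) + ... + f(xₙ)]

x_0 = 1.5000, f(x_0) = 4.481689, coefficient = 1
x_1 = 2.0000, f(x_1) = 7.389056, coefficient = 4
x_2 = 2.5000, f(x_2) = 12.182494, coefficient = 2
x_3 = 3.0000, f(x_3) = 20.085537, coefficient = 4
x_4 = 3.5000, f(x_4) = 33.115452, coefficient = 1

I ≈ (0.500000/3) × 171.860501 = 28.643417
Exact value: 28.633763
Error: 0.009654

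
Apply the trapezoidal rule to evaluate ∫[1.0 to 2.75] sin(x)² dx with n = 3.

f(x) = sin(x)²
a = 1.0, b = 2.75, n = 3
h = (b - a)/n = 0.583333

Trapezoidal rule: (h/2)[f(x₀) + 2f(x₁) + 2f(x₂) + ... + f(xₙ)]

x_0 = 1.0000, f(x_0) = 0.708073, coefficient = 1
x_1 = 1.5833, f(x_1) = 0.999843, coefficient = 2
x_2 = 2.1667, f(x_2) = 0.685022, coefficient = 2
x_3 = 2.7500, f(x_3) = 0.145665, coefficient = 1

I ≈ (0.583333/2) × 4.223468 = 1.231845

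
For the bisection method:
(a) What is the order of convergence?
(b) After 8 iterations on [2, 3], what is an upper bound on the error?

(a) Bisection has linear (order 1) convergence; the error is halved each step.

(b) Error bound = (b-a)/2^n = (3 - 2)/2^{8}
    = 1/2^{8}

(a) 1 (linear); (b) error ≤ 3.91e-03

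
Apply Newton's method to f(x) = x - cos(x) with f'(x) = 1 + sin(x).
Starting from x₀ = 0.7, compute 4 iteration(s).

f(x) = x - cos(x)
f'(x) = 1 + sin(x)
x₀ = 0.7

Newton-Raphson formula: x_{n+1} = x_n - f(x_n)/f'(x_n)

Iteration 1:
  f(0.700000) = -0.064842
  f'(0.700000) = 1.644218
  x_1 = 0.700000 - (-0.064842)/1.644218 = 0.739436
Iteration 2:
  f(0.739436) = 0.000588
  f'(0.739436) = 1.673872
  x_2 = 0.739436 - 0.000588/1.673872 = 0.739085
Iteration 3:
  f(0.739085) = 0.000000
  f'(0.739085) = 1.673612
  x_3 = 0.739085 - 0.000000/1.673612 = 0.739085
Iteration 4:
  f(0.739085) = 0.000000
  f'(0.739085) = 1.673612
  x_4 = 0.739085 - 0.000000/1.673612 = 0.739085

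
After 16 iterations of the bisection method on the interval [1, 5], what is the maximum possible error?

Bisection error bound: |error| ≤ (b-a)/2^n
|error| ≤ (5 - 1)/2^16 = 4/2^16
|error| ≤ 0.0000610352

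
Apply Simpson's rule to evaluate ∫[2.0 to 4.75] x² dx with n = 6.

f(x) = x²
a = 2.0, b = 4.75, n = 6
h = (b - a)/n = 0.458333

Simpson's rule: (h/3)[f(x₀) + 4f(x₁) + 2f(x₂) + ... + f(xₙ)]

x_0 = 2.0000, f(x_0) = 4.000000, coefficient = 1
x_1 = 2.4583, f(x_1) = 6.043403, coefficient = 4
x_2 = 2.9167, f(x_2) = 8.506944, coefficient = 2
x_3 = 3.3750, f(x_3) = 11.390625, coefficient = 4
x_4 = 3.8333, f(x_4) = 14.694444, coefficient = 2
x_5 = 4.2917, f(x_5) = 18.418403, coefficient = 4
x_6 = 4.7500, f(x_6) = 22.562500, coefficient = 1

I ≈ (0.458333/3) × 216.375000 = 33.057292
Exact value: 33.057292
Error: 0.000000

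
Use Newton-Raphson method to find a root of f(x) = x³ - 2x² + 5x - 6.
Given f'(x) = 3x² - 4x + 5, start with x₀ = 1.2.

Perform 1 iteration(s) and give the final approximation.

f(x) = x³ - 2x² + 5x - 6
f'(x) = 3x² - 4x + 5
x₀ = 1.2

Newton-Raphson formula: x_{n+1} = x_n - f(x_n)/f'(x_n)

Iteration 1:
  f(1.200000) = -1.152000
  f'(1.200000) = 4.520000
  x_1 = 1.200000 - (-1.152000)/4.520000 = 1.454867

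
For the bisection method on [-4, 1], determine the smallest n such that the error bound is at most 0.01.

We need (b-a)/2^n ≤ 0.01
(1 - (-4))/2^n ≤ 0.01
5/2^n ≤ 0.01
2^n ≥ 500
n ≥ log₂(500) = 8.97
n ≥ 9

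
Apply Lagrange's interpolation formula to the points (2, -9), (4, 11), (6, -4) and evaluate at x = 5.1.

Lagrange interpolation formula:
P(x) = Σ yᵢ × Lᵢ(x)
where Lᵢ(x) = Π_{j≠i} (x - xⱼ)/(xᵢ - xⱼ)

L_0(5.1) = (5.1 - 4)/(2 - 4) × (5.1 - 6)/(2 - 6) = -0.123750
L_1(5.1) = (5.1 - 2)/(4 - 2) × (5.1 - 6)/(4 - 6) = 0.697500
L_2(5.1) = (5.1 - 2)/(6 - 2) × (5.1 - 4)/(6 - 4) = 0.426250

P(5.1) = (-9)×L_0(5.1) + 11×L_1(5.1) + (-4)×L_2(5.1)
P(5.1) = 7.081250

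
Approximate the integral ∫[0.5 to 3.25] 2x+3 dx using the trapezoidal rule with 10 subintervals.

f(x) = 2x+3
a = 0.5, b = 3.25, n = 10
h = (b - a)/n = 0.275000

Trapezoidal rule: (h/2)[f(x₀) + 2f(x₁) + 2f(x₂) + ... + f(xₙ)]

x_0 = 0.5000, f(x_0) = 4.000000, coefficient = 1
x_1 = 0.7750, f(x_1) = 4.550000, coefficient = 2
x_2 = 1.0500, f(x_2) = 5.100000, coefficient = 2
x_3 = 1.3250, f(x_3) = 5.650000, coefficient = 2
x_4 = 1.6000, f(x_4) = 6.200000, coefficient = 2
x_5 = 1.8750, f(x_5) = 6.750000, coefficient = 2
x_6 = 2.1500, f(x_6) = 7.300000, coefficient = 2
x_7 = 2.4250, f(x_7) = 7.850000, coefficient = 2
x_8 = 2.7000, f(x_8) = 8.400000, coefficient = 2
x_9 = 2.9750, f(x_9) = 8.950000, coefficient = 2
x_10 = 3.2500, f(x_10) = 9.500000, coefficient = 1

I ≈ (0.275000/2) × 135.000000 = 18.562500
Exact value: 18.562500
Error: 0.000000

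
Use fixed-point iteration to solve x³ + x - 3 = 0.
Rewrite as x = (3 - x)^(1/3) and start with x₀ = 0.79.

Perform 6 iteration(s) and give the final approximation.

Equation: x³ + x - 3 = 0
Fixed-point form: x = (3 - x)^(1/3)
x₀ = 0.79

x_1 = g(0.790000) = 1.302559
x_2 = g(1.302559) = 1.192884
x_3 = g(1.192884) = 1.218041
x_4 = g(1.218041) = 1.212363
x_5 = g(1.212363) = 1.213649
x_6 = g(1.213649) = 1.213358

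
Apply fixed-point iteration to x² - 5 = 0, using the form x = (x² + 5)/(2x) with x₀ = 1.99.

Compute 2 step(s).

Equation: x² - 5 = 0
Fixed-point form: x = (x² + 5)/(2x)
x₀ = 1.99

x_1 = g(1.990000) = 2.251281
x_2 = g(2.251281) = 2.236119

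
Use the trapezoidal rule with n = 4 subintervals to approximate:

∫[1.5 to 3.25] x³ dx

f(x) = x³
a = 1.5, b = 3.25, n = 4
h = (b - a)/n = 0.437500

Trapezoidal rule: (h/2)[f(x₀) + 2f(x₁) + 2f(x₂) + ... + f(xₙ)]

x_0 = 1.5000, f(x_0) = 3.375000, coefficient = 1
x_1 = 1.9375, f(x_1) = 7.273193, coefficient = 2
x_2 = 2.3750, f(x_2) = 13.396484, coefficient = 2
x_3 = 2.8125, f(x_3) = 22.247314, coefficient = 2
x_4 = 3.2500, f(x_4) = 34.328125, coefficient = 1

I ≈ (0.437500/2) × 123.537109 = 27.023743
Exact value: 26.625977
Error: 0.397766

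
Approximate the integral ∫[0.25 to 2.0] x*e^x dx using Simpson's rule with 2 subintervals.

f(x) = x*e^x
a = 0.25, b = 2.0, n = 2
h = (b - a)/n = 0.875000

Simpson's rule: (h/3)[f(x₀) + 4f(x₁) + 2f(x₂) + ... + f(xₙ)]

x_0 = 0.2500, f(x_0) = 0.321006, coefficient = 1
x_1 = 1.1250, f(x_1) = 3.465244, coefficient = 4
x_2 = 2.0000, f(x_2) = 14.778112, coefficient = 1

I ≈ (0.875000/3) × 28.960094 = 8.446694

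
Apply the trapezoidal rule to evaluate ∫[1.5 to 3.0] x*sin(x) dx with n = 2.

f(x) = x*sin(x)
a = 1.5, b = 3.0, n = 2
h = (b - a)/n = 0.750000

Trapezoidal rule: (h/2)[f(x₀) + 2f(x₁) + 2f(x₂) + ... + f(xₙ)]

x_0 = 1.5000, f(x_0) = 1.496242, coefficient = 1
x_1 = 2.2500, f(x_1) = 1.750665, coefficient = 2
x_2 = 3.0000, f(x_2) = 0.423360, coefficient = 1

I ≈ (0.750000/2) × 5.420932 = 2.032849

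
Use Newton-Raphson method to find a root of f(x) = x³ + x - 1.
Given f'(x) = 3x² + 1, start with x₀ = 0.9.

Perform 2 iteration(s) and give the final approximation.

f(x) = x³ + x - 1
f'(x) = 3x² + 1
x₀ = 0.9

Newton-Raphson formula: x_{n+1} = x_n - f(x_n)/f'(x_n)

Iteration 1:
  f(0.900000) = 0.629000
  f'(0.900000) = 3.430000
  x_1 = 0.900000 - 0.629000/3.430000 = 0.716618
Iteration 2:
  f(0.716618) = 0.084631
  f'(0.716618) = 2.540624
  x_2 = 0.716618 - 0.084631/2.540624 = 0.683307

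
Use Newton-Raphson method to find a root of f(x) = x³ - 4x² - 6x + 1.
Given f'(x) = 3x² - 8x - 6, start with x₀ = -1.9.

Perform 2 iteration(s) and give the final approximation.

f(x) = x³ - 4x² - 6x + 1
f'(x) = 3x² - 8x - 6
x₀ = -1.9

Newton-Raphson formula: x_{n+1} = x_n - f(x_n)/f'(x_n)

Iteration 1:
  f(-1.900000) = -8.899000
  f'(-1.900000) = 20.030000
  x_1 = -1.900000 - (-8.899000)/20.030000 = -1.455716
Iteration 2:
  f(-1.455716) = -1.826966
  f'(-1.455716) = 12.003062
  x_2 = -1.455716 - (-1.826966)/12.003062 = -1.303508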